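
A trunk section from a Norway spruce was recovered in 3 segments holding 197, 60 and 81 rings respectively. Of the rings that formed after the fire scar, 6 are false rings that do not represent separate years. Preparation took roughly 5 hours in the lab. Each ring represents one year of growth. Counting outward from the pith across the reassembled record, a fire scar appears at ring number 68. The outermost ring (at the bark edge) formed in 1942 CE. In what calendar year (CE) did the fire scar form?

1678 CE

Total rings = 197 + 60 + 81 = 338.
338 − 68 = 270 rings lie beyond the fire scar toward the bark edge.
Excluding 6 false rings: 270 − 6 = 264.
1942 − 264 = 1678 CE.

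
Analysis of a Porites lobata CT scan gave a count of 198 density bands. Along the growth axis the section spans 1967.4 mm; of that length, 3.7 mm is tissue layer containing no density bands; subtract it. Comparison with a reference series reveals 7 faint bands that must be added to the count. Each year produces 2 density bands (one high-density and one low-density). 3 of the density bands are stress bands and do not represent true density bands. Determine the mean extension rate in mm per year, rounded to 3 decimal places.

19.443 mm per year

Correcting the raw count gives 198 − 3 + 7 = 202 true density bands.
With 2 density bands per year, 202 / 2 = 101 years.
The growth record spans 1967.4 − 3.7 = 1963.7 mm.
1963.7 mm over 101 years gives 1963.7 / 101 ≈ 19.443 mm per year.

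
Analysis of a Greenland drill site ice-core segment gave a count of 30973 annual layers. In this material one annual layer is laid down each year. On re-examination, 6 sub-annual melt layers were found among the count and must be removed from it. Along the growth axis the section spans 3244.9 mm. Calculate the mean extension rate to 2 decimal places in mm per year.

0.10 mm per year

After corrections the count is 30973 − 6 = 30967 annual layers.
Mean rate = 3244.9 mm / 30967 years ≈ 0.10 mm per year.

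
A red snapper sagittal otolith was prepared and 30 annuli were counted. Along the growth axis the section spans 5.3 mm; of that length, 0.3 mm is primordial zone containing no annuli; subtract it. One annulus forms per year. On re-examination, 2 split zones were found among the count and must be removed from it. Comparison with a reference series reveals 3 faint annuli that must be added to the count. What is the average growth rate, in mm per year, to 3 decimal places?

Adjusted count: 30 − 2 + 3 = 31 annuli.
Removing the 0.3 mm offcut leaves 5.3 − 0.3 = 5.0 mm.
Extension rate ≈ 5.0 / 31 = 0.161 mm per year.

0.161 mm per year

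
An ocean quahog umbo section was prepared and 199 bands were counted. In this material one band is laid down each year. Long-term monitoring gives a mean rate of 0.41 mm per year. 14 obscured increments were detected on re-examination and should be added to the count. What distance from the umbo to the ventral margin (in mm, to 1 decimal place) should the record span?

87.3 mm

Adjusted count: 199 + 14 = 213 bands.
213 years at 0.41 mm/year gives 0.41 × 213 = 87.3 mm.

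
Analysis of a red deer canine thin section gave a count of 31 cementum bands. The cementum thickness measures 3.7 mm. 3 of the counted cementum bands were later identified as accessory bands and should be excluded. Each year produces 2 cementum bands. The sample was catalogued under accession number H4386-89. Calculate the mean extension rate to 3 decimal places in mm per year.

Correcting the raw count gives 31 − 3 = 28 true cementum bands.
Dividing by 2 cementum bands per year: 28 / 2 = 14 years.
Extension rate ≈ 3.7 / 14 = 0.264 mm per year.

0.264 mm per year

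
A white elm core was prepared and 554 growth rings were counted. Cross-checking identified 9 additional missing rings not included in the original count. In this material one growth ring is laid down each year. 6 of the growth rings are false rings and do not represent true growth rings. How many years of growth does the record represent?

557 years

Adjusted count: 554 − 6 + 9 = 557 growth rings.
At one growth ring per year, that is 557 years.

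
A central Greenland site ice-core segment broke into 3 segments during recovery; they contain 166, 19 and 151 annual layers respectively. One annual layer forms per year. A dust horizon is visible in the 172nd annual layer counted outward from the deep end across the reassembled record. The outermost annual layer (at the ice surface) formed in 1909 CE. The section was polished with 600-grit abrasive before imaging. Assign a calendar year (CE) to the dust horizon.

1745 CE

Total annual layers = 166 + 19 + 151 = 336.
The dust horizon sits at annual layer 172 from the deep end, so 336 − 172 = 164 annual layers formed after it.
Counting back 164 years from 1909 CE places the dust horizon in 1909 − 164 = 1745 CE.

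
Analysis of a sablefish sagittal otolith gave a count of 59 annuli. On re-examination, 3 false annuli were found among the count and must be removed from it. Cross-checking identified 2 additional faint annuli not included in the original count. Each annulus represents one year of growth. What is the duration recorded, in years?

After corrections the count is 59 − 3 + 2 = 58 annuli.
At one annulus per year, that is 58 years.

58 years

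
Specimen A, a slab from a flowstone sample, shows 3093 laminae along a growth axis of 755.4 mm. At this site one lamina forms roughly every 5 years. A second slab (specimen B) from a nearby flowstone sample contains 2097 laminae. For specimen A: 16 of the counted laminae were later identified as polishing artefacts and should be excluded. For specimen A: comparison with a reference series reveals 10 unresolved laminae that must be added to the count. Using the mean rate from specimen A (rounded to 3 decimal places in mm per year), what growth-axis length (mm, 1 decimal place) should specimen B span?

513.8 mm

Specimen A: adjusted count: 3093 − 16 + 10 = 3087 laminae.
Specimen A: multiplying by 5 years per lamina: 3087 × 5 = 15435 years.
A: Mean rate = 755.4 mm / 15435 years ≈ 0.049 mm per year.
Specimen B: 2097 laminae at 5 years each span 2097 × 5 = 10485 years. Length of B = 0.049 × 10485 = 513.8 mm.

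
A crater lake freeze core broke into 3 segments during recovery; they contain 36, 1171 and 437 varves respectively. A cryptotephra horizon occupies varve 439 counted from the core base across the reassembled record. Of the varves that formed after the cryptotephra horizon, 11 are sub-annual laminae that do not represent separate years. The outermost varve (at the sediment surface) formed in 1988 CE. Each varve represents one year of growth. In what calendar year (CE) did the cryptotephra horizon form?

Total varves = 36 + 1171 + 437 = 1644.
1644 − 439 = 1205 varves lie beyond the cryptotephra horizon toward the sediment surface.
Excluding 11 false varves: 1205 − 11 = 1194.
1988 − 1194 = 794 CE.

794 CE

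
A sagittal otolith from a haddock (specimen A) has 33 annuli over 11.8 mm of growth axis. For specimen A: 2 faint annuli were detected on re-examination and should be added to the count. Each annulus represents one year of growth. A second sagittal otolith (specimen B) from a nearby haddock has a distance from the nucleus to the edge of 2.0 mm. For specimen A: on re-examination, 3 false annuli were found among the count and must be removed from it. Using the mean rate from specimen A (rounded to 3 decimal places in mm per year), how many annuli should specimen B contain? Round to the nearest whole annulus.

5 annuli

Specimen A: after corrections the count is 33 − 3 + 2 = 32 annuli.
A: Extension rate ≈ 11.8 / 32 = 0.369 mm/year.
B spans 2.0 / 0.369 = 5.42 years ≈ 5 annuli.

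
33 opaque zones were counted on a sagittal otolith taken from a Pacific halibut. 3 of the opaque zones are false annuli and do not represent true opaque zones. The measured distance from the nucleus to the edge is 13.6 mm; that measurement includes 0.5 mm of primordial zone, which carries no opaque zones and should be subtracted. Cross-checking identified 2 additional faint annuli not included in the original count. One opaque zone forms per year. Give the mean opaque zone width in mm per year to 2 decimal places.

Correcting the raw count gives 33 − 3 + 2 = 32 true opaque zones.
Removing the 0.5 mm offcut leaves 13.6 − 0.5 = 13.1 mm.
Extension rate ≈ 13.1 / 32 = 0.41 mm per year.

0.41 mm per year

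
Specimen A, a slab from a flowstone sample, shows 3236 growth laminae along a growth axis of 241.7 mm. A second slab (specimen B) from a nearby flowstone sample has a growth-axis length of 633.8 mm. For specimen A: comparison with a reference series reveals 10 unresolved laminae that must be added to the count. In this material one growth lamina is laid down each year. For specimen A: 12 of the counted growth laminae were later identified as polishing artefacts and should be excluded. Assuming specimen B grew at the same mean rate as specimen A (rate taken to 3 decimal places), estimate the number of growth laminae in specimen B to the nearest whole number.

8451 growth laminae

Specimen A: after corrections the count is 3236 − 12 + 10 = 3234 growth laminae.
A: Extension rate ≈ 241.7 / 3234 = 0.075 mm/yr.
B spans 633.8 / 0.075 = 8450.67 years ≈ 8451 growth laminae.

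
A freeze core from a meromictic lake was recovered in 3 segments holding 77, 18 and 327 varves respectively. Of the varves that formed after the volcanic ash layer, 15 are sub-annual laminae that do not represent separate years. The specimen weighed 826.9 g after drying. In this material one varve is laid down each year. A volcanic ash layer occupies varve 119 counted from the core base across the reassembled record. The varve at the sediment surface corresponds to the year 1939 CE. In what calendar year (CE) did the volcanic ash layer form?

1651 CE

Total varves = 77 + 18 + 327 = 422.
Between varve 119 and the sediment surface there are 422 − 119 = 303 varves.
Removing the 15 false varves leaves 303 − 15 = 288 true varves beyond the volcanic ash layer.
The varve at the sediment surface is 1939 CE, so the volcanic ash layer dates to 1939 − 288 = 1651 CE.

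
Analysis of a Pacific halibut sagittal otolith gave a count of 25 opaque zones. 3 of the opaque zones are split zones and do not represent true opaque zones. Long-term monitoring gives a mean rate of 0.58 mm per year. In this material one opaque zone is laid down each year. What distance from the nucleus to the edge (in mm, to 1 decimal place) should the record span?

12.8 mm

True opaque zone count = 25 − 3 = 22.
22 years at 0.58 mm/year gives 0.58 × 22 = 12.8 mm.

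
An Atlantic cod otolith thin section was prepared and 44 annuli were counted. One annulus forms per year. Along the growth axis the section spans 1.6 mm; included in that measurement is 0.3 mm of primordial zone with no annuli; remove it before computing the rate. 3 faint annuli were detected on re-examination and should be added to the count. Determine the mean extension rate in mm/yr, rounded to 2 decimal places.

Correcting the raw count gives 44 + 3 = 47 true annuli.
Removing the 0.3 mm offcut leaves 1.6 − 0.3 = 1.3 mm.
1.3 mm over 47 years gives 1.3 / 47 ≈ 0.03 mm/yr.

0.03 mm/yr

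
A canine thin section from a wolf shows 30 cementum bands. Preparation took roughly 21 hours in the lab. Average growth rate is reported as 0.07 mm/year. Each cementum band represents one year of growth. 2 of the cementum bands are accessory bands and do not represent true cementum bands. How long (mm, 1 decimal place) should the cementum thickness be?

2.0 mm

Correcting the raw count gives 30 − 2 = 28 true cementum bands.
28 years at 0.07 mm/year gives 0.07 × 28 = 2.0 mm.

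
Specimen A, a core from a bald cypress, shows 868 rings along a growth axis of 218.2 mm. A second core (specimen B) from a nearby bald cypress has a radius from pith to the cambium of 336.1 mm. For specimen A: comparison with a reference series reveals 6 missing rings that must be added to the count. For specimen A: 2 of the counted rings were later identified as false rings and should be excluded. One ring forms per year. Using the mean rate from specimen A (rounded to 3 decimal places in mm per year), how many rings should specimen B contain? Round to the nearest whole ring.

Specimen A: true ring count = 868 − 2 + 6 = 872.
A: 218.2 mm over 872 years gives 218.2 / 872 ≈ 0.250 mm/year.
Specimen B: 336.1 mm / 0.250 mm per year = 1344.40 years ≈ 1344 rings.

1344 rings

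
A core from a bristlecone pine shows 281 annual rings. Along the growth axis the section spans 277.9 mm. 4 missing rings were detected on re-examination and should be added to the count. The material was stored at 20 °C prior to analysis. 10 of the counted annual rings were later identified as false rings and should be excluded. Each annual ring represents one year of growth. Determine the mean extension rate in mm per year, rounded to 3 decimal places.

1.011 mm per year

True annual ring count = 281 − 10 + 4 = 275.
277.9 mm over 275 years gives 277.9 / 275 ≈ 1.011 mm per year.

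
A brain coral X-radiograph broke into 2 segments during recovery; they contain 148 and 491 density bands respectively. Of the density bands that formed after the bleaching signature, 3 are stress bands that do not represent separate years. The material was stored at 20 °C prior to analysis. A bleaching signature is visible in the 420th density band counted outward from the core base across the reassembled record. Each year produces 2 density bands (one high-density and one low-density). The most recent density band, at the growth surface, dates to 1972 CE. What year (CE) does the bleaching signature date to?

Total density bands = 148 + 491 = 639.
Between density band 420 and the growth surface there are 639 − 420 = 219 density bands.
Excluding 3 false density bands: 219 − 3 = 216.
With 2 density bands per year, 216 / 2 = 108 years.
1972 − 108 = 1864 CE.

1864 CE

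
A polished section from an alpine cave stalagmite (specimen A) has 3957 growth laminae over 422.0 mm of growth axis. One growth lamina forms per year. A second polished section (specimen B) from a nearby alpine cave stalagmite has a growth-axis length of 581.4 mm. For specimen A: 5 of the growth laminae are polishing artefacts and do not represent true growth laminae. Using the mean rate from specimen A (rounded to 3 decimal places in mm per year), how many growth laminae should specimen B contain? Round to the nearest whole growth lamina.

5434 growth laminae

Specimen A: correcting the raw count gives 3957 − 5 = 3952 true growth laminae.
A: 422.0 mm over 3952 years gives 422.0 / 3952 ≈ 0.107 mm/year.
Specimen B: 581.4 mm / 0.107 mm per year = 5433.64 years ≈ 5434 growth laminae.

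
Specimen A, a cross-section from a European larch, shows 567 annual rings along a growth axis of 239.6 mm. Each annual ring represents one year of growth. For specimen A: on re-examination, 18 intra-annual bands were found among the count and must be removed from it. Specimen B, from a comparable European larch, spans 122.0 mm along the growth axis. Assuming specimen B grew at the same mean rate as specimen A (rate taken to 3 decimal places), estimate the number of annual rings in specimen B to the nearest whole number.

Specimen A: correcting the raw count gives 567 − 18 = 549 true annual rings.
A: Extension rate ≈ 239.6 / 549 = 0.436 mm per year.
B spans 122.0 / 0.436 = 279.82 years ≈ 280 annual rings.

280 annual rings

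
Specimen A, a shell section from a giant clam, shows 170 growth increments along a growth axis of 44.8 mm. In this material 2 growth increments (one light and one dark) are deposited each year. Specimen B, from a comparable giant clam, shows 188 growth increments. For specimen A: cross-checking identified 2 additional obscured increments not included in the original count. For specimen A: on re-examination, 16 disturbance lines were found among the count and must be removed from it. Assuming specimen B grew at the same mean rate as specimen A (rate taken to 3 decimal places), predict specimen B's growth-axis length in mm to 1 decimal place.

54.0 mm

Specimen A: adjusted count: 170 − 16 + 2 = 156 growth increments.
Specimen A: dividing by 2 growth increments per year: 156 / 2 = 78 years.
A: 44.8 mm over 78 years gives 44.8 / 78 ≈ 0.574 mm/year.
Specimen B: 188 growth increments at 2 per year is 188 / 2 = 94 years. For B, 0.574 mm/year × 94 years = 54.0 mm.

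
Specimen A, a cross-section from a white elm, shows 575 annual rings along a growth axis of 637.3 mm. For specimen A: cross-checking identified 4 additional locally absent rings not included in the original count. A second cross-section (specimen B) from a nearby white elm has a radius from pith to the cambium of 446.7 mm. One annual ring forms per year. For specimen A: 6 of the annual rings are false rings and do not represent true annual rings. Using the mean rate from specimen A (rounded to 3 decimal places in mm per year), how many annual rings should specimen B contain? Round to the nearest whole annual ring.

402 annual rings

Specimen A: true annual ring count = 575 − 6 + 4 = 573.
A: 637.3 mm over 573 years gives 637.3 / 573 ≈ 1.112 mm/year.
For B, 446.7 / 1.112 = 401.71 years ≈ 402 annual rings.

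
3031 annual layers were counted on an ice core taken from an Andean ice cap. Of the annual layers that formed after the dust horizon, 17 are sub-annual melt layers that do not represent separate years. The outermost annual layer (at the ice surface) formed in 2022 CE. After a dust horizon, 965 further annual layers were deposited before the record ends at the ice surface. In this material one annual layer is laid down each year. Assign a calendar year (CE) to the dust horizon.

965 annual layers post-date the dust horizon.
Removing the 17 false annual layers leaves 965 − 17 = 948 true annual layers beyond the dust horizon.
The annual layer at the ice surface is 2022 CE, so the dust horizon dates to 2022 − 948 = 1074 CE.

1074 CE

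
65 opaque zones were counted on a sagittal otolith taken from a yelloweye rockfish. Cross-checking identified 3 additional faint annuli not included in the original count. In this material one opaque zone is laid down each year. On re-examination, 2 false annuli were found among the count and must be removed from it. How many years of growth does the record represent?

66 years

Correcting the raw count gives 65 − 2 + 3 = 66 true opaque zones.
One opaque zone per year makes the duration 66 years.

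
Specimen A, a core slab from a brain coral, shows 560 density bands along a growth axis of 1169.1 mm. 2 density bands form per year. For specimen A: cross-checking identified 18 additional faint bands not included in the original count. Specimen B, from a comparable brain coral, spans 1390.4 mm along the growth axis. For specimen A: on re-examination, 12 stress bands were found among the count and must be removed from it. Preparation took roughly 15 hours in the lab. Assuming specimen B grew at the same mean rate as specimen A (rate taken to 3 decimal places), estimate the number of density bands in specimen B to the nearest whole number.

Specimen A: true density band count = 560 − 12 + 18 = 566.
Specimen A: dividing by 2 density bands per year: 566 / 2 = 283 years.
A: Extension rate ≈ 1169.1 / 283 = 4.131 mm per year.
Specimen B: 1390.4 mm / 4.131 mm per year = 336.58 years; at 2 density bands per year that is 336.58 × 2 ≈ 673 density bands.

673 density bands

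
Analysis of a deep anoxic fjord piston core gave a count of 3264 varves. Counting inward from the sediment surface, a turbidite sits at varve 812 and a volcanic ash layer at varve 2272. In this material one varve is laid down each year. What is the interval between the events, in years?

1460 yr

The two markers are separated by 2272 − 812 = 1460 varves.
At one varve per year, 1460 years elapsed between them.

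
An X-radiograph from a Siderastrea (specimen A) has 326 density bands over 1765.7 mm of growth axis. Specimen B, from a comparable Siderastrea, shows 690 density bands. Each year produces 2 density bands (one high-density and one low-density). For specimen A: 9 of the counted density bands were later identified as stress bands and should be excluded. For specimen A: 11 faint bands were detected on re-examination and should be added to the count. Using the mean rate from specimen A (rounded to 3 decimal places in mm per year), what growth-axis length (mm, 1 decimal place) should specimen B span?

Specimen A: true density band count = 326 − 9 + 11 = 328.
Specimen A: 328 density bands at 2 per year is 328 / 2 = 164 years.
A: Mean rate = 1765.7 mm / 164 years ≈ 10.766 mm/year.
Specimen B: 690 density bands at 2 per year is 690 / 2 = 345 years. B's length ≈ 10.766 × 345 = 3714.3 mm.

3714.3 mm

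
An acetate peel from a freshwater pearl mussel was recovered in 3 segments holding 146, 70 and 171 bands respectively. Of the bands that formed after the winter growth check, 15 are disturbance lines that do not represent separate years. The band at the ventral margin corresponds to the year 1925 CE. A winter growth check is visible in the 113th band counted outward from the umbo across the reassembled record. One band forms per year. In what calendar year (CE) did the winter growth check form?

Total bands = 146 + 70 + 171 = 387.
Between band 113 and the ventral margin there are 387 − 113 = 274 bands.
274 − 15 false = 259 true bands after the winter growth check.
The band at the ventral margin is 1925 CE, so the winter growth check dates to 1925 − 259 = 1666 CE.

1666 CE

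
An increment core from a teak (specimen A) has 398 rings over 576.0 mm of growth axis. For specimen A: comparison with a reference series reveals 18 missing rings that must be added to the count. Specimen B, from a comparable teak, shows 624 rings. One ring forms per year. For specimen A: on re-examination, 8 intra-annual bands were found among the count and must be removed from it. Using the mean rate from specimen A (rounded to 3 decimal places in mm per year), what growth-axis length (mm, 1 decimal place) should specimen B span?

Specimen A: adjusted count: 398 − 8 + 18 = 408 rings.
A: 576.0 mm over 408 years gives 576.0 / 408 ≈ 1.412 mm/yr.
Length of B = 1.412 × 624 = 881.1 mm.

881.1 mm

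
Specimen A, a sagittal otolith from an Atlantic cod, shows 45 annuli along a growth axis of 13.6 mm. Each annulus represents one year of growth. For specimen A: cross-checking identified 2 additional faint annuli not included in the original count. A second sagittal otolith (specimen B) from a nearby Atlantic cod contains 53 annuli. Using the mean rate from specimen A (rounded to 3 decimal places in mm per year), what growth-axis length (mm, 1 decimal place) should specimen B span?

15.3 mm

Specimen A: after corrections the count is 45 + 2 = 47 annuli.
A: Extension rate ≈ 13.6 / 47 = 0.289 mm/yr.
B's length ≈ 0.289 × 53 = 15.3 mm.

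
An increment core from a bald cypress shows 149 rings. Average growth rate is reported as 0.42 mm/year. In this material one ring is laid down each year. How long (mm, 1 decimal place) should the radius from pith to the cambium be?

The record spans 149 years at 0.42 mm per year.
149 years at 0.42 mm/year gives 0.42 × 149 = 62.6 mm.

62.6 mm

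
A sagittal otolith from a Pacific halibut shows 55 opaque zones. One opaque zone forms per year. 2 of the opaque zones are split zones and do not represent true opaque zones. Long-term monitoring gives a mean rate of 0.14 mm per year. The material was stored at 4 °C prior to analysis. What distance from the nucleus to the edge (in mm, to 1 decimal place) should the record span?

Correcting the raw count gives 55 − 2 = 53 true opaque zones.
Predicted length = 0.14 mm/year × 53 years = 7.4 mm.

7.4 mm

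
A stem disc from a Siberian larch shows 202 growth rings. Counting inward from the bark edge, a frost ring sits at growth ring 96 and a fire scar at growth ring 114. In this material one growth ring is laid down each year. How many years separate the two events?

The two markers are separated by 114 − 96 = 18 growth rings.
One growth ring per year makes the interval 18 years.

18 years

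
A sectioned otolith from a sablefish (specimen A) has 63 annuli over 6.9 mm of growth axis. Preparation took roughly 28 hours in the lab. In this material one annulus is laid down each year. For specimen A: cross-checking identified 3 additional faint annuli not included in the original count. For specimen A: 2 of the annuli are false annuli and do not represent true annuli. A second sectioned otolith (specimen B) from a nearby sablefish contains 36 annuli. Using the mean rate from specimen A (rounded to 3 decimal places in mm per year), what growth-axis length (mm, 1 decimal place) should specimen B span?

3.9 mm

Specimen A: true annulus count = 63 − 2 + 3 = 64.
A: Extension rate ≈ 6.9 / 64 = 0.108 mm per year.
For B, 0.108 mm/year × 36 years = 3.9 mm.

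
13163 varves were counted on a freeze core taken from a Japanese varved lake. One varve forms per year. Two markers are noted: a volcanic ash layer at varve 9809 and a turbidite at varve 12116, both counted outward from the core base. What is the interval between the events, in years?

2307 years

Separation: 12116 − 9809 = 2307 varves.
At one varve per year, 2307 years elapsed between them.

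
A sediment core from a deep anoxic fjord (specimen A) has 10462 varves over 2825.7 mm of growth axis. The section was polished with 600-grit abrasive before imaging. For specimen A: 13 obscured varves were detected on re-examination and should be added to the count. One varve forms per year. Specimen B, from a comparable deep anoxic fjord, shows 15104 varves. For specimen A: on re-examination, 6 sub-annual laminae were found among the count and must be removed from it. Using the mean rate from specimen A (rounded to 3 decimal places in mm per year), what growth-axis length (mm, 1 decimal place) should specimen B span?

Specimen A: correcting the raw count gives 10462 − 6 + 13 = 10469 true varves.
A: Extension rate ≈ 2825.7 / 10469 = 0.270 mm/yr.
B's length ≈ 0.270 × 15104 = 4078.1 mm.

4078.1 mm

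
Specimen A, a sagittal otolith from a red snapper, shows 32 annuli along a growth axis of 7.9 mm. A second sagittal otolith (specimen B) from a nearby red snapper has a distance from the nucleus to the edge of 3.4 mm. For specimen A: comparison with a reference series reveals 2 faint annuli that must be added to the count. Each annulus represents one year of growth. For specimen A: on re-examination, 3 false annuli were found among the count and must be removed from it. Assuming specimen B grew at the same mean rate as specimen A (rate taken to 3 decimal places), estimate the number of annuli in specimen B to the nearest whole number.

13 annuli

Specimen A: correcting the raw count gives 32 − 3 + 2 = 31 true annuli.
A: 7.9 mm over 31 years gives 7.9 / 31 ≈ 0.255 mm per year.
B spans 3.4 / 0.255 = 13.33 years ≈ 13 annuli.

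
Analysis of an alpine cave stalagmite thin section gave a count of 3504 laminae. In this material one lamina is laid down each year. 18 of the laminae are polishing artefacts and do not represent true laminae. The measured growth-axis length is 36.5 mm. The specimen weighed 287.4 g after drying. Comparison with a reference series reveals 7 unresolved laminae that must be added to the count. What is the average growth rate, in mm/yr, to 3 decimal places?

Adjusted count: 3504 − 18 + 7 = 3493 laminae.
36.5 mm over 3493 years gives 36.5 / 3493 ≈ 0.010 mm/yr.

0.010 mm/yr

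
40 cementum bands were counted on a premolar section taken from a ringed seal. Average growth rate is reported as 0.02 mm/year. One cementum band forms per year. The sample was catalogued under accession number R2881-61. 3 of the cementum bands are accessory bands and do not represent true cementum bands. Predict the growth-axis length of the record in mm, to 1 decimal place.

After corrections the count is 40 − 3 = 37 cementum bands.
Predicted length = 0.02 mm/year × 37 years = 0.7 mm.

0.7 mm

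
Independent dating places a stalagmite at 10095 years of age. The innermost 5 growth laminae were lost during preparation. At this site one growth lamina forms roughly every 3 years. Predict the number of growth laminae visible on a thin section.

At 3 years per growth lamina, 10095 / 3 = 3365 growth laminae are expected.
Subtracting the 5 growth laminae not captured gives 3365 − 5 = 3360 growth laminae in the record.

3360 growth laminae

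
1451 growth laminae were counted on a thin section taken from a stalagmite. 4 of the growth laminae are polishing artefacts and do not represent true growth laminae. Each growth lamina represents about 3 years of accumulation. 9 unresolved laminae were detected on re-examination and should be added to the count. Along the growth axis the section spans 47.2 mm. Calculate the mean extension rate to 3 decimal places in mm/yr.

0.011 mm/yr

Adjusted count: 1451 − 4 + 9 = 1456 growth laminae.
At 3 years per growth lamina, 1456 × 3 = 4368 years.
Extension rate ≈ 47.2 / 4368 = 0.011 mm/yr.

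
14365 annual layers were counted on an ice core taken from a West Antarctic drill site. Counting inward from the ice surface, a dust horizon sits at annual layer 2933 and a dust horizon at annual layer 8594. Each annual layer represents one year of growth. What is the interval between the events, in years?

8594 − 2933 = 5661 annual layers lie between the two events.
At one annual layer per year, 5661 years elapsed between them.

5661 yr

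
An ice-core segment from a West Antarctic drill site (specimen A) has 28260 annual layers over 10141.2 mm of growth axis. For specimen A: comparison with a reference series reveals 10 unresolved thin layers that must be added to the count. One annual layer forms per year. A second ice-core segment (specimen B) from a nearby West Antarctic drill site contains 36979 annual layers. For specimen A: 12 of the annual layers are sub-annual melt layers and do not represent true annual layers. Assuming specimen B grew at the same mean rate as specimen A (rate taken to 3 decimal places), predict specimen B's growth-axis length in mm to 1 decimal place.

Specimen A: adjusted count: 28260 − 12 + 10 = 28258 annual layers.
A: 10141.2 mm over 28258 years gives 10141.2 / 28258 ≈ 0.359 mm per year.
For B, 0.359 mm/year × 36979 years = 13275.5 mm.

13275.5 mm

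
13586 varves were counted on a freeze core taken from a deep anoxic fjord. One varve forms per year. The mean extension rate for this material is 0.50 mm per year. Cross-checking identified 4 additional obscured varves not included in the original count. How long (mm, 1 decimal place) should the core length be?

6795.0 mm

Correcting the raw count gives 13586 + 4 = 13590 true varves.
13590 years at 0.50 mm/year gives 0.50 × 13590 = 6795.0 mm.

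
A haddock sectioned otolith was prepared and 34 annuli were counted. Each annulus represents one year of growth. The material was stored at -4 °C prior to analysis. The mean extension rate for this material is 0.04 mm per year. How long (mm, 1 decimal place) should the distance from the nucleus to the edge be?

34 years of growth are recorded.
Predicted length = 0.04 mm/year × 34 years = 1.4 mm.

1.4 mm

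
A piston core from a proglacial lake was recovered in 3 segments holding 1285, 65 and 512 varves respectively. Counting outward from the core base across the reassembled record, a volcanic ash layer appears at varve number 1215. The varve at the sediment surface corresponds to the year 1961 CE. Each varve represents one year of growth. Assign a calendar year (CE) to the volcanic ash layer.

1314 CE

Total varves = 1285 + 65 + 512 = 1862.
The volcanic ash layer sits at varve 1215 from the core base, so 1862 − 1215 = 647 varves formed after it.
The varve at the sediment surface is 1961 CE, so the volcanic ash layer dates to 1961 − 647 = 1314 CE.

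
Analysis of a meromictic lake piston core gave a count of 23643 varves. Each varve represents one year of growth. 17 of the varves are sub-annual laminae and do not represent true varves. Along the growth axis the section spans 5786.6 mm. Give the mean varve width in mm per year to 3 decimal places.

After corrections the count is 23643 − 17 = 23626 varves.
Extension rate ≈ 5786.6 / 23626 = 0.245 mm per year.

0.245 mm per year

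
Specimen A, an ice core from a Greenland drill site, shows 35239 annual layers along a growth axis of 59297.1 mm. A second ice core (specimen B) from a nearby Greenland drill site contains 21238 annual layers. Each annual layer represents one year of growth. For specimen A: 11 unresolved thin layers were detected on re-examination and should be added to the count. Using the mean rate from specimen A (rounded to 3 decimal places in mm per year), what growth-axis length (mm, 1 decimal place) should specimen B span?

Specimen A: true annual layer count = 35239 + 11 = 35250.
A: 59297.1 mm over 35250 years gives 59297.1 / 35250 ≈ 1.682 mm/year.
B's length ≈ 1.682 × 21238 = 35722.3 mm.

35722.3 mm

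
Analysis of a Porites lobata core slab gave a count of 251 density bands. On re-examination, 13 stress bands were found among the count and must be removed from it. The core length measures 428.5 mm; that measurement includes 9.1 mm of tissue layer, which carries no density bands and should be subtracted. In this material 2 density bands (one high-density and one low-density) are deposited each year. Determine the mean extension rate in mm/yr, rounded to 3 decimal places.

3.524 mm/yr

Correcting the raw count gives 251 − 13 = 238 true density bands.
With 2 density bands per year, 238 / 2 = 119 years.
Net length = 428.5 − 9.1 = 419.4 mm.
419.4 mm over 119 years gives 419.4 / 119 ≈ 3.524 mm/yr.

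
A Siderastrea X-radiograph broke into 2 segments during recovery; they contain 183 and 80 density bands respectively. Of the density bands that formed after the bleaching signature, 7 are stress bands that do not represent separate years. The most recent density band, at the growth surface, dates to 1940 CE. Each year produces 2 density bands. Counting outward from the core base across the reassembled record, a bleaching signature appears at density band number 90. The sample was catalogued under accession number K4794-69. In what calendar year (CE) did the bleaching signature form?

1857 CE

Total density bands = 183 + 80 = 263.
Between density band 90 and the growth surface there are 263 − 90 = 173 density bands.
Excluding 7 false density bands: 173 − 7 = 166.
166 density bands at 2 per year is 166 / 2 = 83 years.
Counting back 83 years from 1940 CE places the bleaching signature in 1940 − 83 = 1857 CE.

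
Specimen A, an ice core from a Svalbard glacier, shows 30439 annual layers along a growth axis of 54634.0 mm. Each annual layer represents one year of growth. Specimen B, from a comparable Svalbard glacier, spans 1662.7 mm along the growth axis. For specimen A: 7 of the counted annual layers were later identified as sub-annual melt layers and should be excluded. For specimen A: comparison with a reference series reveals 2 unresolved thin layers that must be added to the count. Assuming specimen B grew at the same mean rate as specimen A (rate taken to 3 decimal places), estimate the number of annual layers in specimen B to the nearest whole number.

926 annual layers

Specimen A: adjusted count: 30439 − 7 + 2 = 30434 annual layers.
A: Mean rate = 54634.0 mm / 30434 years ≈ 1.795 mm/year.
B spans 1662.7 / 1.795 = 926.30 years ≈ 926 annual layers.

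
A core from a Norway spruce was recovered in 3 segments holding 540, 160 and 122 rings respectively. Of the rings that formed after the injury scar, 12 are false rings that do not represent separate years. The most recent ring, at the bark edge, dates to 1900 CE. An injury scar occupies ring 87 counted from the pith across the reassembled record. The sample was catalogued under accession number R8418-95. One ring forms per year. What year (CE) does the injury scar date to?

Total rings = 540 + 160 + 122 = 822.
Between ring 87 and the bark edge there are 822 − 87 = 735 rings.
735 − 12 false = 723 true rings after the injury scar.
The ring at the bark edge is 1900 CE, so the injury scar dates to 1900 − 723 = 1177 CE.

1177 CE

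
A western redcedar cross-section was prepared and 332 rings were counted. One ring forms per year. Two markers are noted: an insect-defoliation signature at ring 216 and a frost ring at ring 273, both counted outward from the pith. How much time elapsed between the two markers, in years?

57 years

The two markers are separated by 273 − 216 = 57 rings.
One ring per year makes the interval 57 years.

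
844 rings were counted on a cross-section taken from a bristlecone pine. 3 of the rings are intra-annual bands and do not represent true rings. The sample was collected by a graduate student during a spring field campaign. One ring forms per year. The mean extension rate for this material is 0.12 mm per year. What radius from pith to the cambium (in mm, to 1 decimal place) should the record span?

True ring count = 844 − 3 = 841.
Predicted length = 0.12 mm/year × 841 years = 100.9 mm.

100.9 mm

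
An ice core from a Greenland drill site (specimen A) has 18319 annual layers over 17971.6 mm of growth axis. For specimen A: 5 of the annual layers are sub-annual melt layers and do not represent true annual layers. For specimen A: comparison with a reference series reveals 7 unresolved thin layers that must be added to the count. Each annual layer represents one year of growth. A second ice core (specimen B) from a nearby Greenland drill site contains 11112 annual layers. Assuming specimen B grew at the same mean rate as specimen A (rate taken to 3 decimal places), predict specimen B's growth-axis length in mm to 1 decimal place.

10900.9 mm

Specimen A: after corrections the count is 18319 − 5 + 7 = 18321 annual layers.
A: Mean rate = 17971.6 mm / 18321 years ≈ 0.981 mm per year.
For B, 0.981 mm/year × 11112 years = 10900.9 mm.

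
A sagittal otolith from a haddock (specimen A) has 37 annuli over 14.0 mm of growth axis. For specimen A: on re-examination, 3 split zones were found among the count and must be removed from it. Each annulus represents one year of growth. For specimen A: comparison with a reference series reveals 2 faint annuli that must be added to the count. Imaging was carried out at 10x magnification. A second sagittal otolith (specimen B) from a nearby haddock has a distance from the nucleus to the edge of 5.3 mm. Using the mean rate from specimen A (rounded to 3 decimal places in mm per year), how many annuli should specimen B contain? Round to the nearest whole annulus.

14 annuli

Specimen A: after corrections the count is 37 − 3 + 2 = 36 annuli.
A: 14.0 mm over 36 years gives 14.0 / 36 ≈ 0.389 mm/yr.
B spans 5.3 / 0.389 = 13.62 years ≈ 14 annuli.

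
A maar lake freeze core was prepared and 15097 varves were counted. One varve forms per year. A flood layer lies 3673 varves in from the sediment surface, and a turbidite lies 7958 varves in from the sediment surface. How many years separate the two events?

4285 years

The two markers are separated by 7958 − 3673 = 4285 varves.
At one varve per year, 4285 years elapsed between them.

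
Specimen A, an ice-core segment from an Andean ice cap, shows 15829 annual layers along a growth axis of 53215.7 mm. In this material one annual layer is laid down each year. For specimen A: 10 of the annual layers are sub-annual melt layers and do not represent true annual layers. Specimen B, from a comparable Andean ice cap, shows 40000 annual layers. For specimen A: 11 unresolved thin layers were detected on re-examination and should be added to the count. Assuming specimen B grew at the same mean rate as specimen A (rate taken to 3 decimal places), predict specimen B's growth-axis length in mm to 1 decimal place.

134480.0 mm

Specimen A: adjusted count: 15829 − 10 + 11 = 15830 annual layers.
A: Mean rate = 53215.7 mm / 15830 years ≈ 3.362 mm/year.
For B, 3.362 mm/year × 40000 years = 134480.0 mm.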